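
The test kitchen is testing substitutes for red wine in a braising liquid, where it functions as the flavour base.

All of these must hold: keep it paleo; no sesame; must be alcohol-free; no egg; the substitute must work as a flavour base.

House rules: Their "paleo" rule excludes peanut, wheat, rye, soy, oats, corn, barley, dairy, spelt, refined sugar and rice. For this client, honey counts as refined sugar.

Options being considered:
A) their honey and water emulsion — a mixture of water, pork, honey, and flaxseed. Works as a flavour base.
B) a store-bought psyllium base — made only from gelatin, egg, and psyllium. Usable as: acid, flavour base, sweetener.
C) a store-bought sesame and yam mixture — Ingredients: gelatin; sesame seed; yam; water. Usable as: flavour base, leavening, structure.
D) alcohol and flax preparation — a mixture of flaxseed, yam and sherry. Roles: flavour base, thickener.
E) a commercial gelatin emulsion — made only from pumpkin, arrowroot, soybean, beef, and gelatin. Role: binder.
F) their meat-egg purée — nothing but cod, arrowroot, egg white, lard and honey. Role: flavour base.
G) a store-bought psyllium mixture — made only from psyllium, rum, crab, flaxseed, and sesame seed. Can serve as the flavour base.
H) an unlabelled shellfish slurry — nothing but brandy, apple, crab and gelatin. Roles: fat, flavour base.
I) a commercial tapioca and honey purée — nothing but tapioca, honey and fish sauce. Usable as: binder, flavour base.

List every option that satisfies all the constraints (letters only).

A: has honey, so not paleo — no
B: has egg, so not egg-free — reject
C: has sesame seed, so not sesame-free — no
D: has sherry, so not alcohol-free — no
E: not usable as a flavour base; has soybean, so not paleo — reject
F: has honey, so not paleo; has egg white, so not egg-free — reject
G: has sesame seed, so not sesame-free; has rum, so not alcohol-free — no
H: has brandy, so not alcohol-free — out
I: has honey, so not paleo — out

none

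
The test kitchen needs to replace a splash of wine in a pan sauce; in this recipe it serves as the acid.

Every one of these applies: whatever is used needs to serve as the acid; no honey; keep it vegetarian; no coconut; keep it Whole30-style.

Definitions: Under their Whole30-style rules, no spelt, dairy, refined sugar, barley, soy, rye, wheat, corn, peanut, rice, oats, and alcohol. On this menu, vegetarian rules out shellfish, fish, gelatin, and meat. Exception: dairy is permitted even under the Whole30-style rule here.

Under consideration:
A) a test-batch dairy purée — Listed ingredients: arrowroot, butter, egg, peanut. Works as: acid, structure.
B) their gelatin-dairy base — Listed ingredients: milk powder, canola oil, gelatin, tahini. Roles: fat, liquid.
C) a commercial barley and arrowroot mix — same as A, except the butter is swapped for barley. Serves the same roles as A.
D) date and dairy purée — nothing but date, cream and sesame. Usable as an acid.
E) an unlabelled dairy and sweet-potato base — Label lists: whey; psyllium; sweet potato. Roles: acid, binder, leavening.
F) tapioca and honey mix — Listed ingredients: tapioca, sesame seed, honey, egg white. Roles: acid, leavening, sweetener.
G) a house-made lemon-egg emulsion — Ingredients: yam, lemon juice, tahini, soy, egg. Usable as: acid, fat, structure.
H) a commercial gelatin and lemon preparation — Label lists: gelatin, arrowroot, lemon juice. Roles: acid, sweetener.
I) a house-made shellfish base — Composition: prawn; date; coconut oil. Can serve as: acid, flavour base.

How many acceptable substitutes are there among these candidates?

2

A: has peanut, so not Whole30-style — reject
B: not usable as an acid; has gelatin, so not vegetarian — reject
C: has barley, so not Whole30-style — reject
D: dairy is permitted under the Whole30-style carve-out; nothing else excluded — valid
E: dairy is permitted under the Whole30-style carve-out; nothing else excluded — OK
F: has honey, so not honey-free — no
G: has soy, so not Whole30-style — reject
H: has gelatin, so not vegetarian — no
I: has prawn, so not vegetarian; has coconut oil, so not coconut-free — no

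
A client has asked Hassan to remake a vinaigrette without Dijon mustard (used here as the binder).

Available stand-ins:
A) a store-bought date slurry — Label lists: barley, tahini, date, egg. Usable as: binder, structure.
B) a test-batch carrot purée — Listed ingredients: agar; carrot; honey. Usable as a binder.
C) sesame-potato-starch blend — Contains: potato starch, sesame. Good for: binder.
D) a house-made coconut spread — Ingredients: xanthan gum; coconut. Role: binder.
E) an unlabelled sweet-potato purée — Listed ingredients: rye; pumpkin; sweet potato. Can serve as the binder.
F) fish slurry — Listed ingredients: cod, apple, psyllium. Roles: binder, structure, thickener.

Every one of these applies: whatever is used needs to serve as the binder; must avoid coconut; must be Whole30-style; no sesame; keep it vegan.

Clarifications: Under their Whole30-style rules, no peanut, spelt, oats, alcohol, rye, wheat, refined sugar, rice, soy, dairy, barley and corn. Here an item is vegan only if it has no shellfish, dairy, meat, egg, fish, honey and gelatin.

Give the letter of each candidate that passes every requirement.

none

A: has barley, so not Whole30-style; has egg, so not vegan (and 1 more) — no
B: has honey, so not vegan — reject
C: has sesame, so not sesame-free — out
D: has coconut, so not coconut-free — out
E: has rye, so not Whole30-style — reject
F: has cod, so not vegan — out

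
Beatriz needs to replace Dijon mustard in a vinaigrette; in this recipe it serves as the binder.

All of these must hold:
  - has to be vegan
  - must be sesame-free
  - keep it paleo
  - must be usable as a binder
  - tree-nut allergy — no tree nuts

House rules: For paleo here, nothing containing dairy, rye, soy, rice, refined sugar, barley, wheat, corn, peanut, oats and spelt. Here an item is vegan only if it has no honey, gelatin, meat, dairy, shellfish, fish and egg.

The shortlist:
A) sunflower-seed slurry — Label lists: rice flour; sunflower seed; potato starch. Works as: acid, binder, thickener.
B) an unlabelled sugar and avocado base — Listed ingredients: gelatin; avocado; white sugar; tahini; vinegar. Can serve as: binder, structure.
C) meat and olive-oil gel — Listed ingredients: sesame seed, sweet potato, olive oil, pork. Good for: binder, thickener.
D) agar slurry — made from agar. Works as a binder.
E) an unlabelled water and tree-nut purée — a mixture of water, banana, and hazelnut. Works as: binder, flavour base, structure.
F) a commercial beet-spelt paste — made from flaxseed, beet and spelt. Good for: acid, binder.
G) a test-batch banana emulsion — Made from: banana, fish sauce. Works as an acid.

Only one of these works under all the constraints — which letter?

A: has rice flour, so not paleo — out
B: has white sugar, so not paleo; has gelatin, so not vegan (and 1 more) — out
C: has pork, so not vegan; has sesame seed, so not sesame-free — no
D: no tree nuts, paleo — OK
E: has hazelnut, so not tree-nut-free — no
F: has spelt, so not paleo — out
G: not usable as a binder; has fish sauce, so not vegan — no

D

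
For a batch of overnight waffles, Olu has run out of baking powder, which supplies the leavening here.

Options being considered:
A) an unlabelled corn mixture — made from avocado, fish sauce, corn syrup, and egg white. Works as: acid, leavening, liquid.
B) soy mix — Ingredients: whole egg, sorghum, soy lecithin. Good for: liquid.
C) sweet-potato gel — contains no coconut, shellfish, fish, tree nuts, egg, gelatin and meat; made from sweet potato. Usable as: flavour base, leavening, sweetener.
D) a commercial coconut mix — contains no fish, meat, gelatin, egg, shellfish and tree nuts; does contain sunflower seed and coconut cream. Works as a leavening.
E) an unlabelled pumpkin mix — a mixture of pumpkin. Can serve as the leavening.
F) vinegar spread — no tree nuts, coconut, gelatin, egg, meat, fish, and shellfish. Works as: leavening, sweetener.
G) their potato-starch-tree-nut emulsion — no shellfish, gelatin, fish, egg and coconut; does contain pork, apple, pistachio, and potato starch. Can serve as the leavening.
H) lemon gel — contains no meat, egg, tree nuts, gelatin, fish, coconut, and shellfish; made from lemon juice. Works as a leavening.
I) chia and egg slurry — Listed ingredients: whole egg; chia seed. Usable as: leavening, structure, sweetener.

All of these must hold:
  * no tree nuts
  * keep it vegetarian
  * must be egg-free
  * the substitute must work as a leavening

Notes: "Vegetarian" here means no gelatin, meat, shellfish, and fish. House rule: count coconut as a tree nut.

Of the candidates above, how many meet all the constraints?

A: has fish sauce, so not vegetarian; has egg white, so not egg-free — no
B: not usable as a leavening; has whole egg, so not egg-free — reject
C: works as a leavening, vegetarian, no egg — keep
D: has coconut cream, so not tree-nut-free — out
E: all constraints satisfied — keep
F: all constraints satisfied — keep
G: has pork, so not vegetarian; has pistachio, so not tree-nut-free — reject
H: works as a leavening, vegetarian, tree-nut-free — OK
I: has whole egg, so not egg-free — no

4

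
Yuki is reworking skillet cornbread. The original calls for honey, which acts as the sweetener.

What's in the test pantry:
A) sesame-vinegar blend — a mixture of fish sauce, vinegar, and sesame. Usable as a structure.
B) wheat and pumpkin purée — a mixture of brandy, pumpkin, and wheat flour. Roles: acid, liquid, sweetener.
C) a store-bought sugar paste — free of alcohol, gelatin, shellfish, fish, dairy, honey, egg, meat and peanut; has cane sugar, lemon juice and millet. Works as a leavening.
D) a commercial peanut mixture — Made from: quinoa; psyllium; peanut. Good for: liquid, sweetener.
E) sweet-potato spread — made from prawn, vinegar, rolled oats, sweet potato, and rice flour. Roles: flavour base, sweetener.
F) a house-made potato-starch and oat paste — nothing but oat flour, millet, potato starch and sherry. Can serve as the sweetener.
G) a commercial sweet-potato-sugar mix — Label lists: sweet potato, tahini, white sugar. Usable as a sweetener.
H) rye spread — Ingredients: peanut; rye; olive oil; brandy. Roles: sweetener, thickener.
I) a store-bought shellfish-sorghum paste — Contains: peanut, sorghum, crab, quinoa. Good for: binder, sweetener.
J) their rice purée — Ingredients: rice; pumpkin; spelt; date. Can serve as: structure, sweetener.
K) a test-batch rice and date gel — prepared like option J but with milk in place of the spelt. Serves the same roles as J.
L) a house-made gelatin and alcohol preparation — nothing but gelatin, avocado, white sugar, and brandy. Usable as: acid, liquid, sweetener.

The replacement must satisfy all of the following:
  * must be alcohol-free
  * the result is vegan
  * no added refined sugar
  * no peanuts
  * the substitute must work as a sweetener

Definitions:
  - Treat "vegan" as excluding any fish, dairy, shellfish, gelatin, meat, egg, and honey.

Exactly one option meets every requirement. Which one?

A: not usable as a sweetener; has fish sauce, so not vegan — reject
B: has brandy, so not alcohol-free — out
C: not usable as a sweetener; has cane sugar, so not no-added-sugar — out
D: has peanut, so not peanut-free — out
E: has prawn, so not vegan — reject
F: has sherry, so not alcohol-free — no
G: has white sugar, so not no-added-sugar — reject
H: has brandy, so not alcohol-free; has peanut, so not peanut-free — no
I: has crab, so not vegan; has peanut, so not peanut-free — no
J: rice and spelt etc. — none of it excluded — keep
K: has milk, so not vegan — no
L: has gelatin, so not vegan; has brandy, so not alcohol-free (and 1 more) — out

J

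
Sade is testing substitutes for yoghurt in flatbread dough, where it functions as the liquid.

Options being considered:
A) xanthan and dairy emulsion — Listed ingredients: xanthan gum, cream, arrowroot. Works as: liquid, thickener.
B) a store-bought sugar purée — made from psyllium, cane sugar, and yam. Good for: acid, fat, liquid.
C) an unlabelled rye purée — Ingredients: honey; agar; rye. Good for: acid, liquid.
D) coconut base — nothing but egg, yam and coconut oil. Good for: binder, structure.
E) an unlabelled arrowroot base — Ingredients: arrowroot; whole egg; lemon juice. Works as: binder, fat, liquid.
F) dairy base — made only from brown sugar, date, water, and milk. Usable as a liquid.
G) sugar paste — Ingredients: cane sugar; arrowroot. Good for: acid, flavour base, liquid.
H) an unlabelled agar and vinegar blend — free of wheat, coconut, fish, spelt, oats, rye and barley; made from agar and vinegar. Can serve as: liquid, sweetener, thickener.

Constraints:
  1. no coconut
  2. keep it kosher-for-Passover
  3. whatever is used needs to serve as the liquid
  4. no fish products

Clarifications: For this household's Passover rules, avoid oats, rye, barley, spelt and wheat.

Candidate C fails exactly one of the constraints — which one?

usable as a liquid: satisfied
kosher-for-Passover: has rye — fails
coconut-free: satisfied
fish-free: satisfied

kosher-for-Passover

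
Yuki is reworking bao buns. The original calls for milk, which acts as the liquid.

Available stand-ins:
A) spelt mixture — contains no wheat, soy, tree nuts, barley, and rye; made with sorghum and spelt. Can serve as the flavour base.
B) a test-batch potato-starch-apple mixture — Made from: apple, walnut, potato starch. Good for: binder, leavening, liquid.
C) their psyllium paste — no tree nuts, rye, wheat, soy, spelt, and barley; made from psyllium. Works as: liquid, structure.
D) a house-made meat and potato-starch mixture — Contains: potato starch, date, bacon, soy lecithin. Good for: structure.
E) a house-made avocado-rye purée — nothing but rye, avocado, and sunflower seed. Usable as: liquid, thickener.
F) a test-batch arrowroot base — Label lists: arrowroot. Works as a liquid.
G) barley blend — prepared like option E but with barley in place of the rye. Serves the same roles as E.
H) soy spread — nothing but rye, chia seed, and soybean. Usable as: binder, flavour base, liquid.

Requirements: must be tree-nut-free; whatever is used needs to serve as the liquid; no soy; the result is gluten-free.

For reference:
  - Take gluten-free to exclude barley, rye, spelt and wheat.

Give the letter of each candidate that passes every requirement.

C, F

A: not usable as a liquid; has spelt, so not gluten-free — no
B: has walnut, so not tree-nut-free — reject
C: works as a liquid, no tree nuts, gluten-free — valid
D: not usable as a liquid; has soy lecithin, so not soy-free — out
E: has rye, so not gluten-free — reject
F: only arrowroot; none excluded — valid
G: has barley, so not gluten-free — no
H: has rye, so not gluten-free; has soybean, so not soy-free — out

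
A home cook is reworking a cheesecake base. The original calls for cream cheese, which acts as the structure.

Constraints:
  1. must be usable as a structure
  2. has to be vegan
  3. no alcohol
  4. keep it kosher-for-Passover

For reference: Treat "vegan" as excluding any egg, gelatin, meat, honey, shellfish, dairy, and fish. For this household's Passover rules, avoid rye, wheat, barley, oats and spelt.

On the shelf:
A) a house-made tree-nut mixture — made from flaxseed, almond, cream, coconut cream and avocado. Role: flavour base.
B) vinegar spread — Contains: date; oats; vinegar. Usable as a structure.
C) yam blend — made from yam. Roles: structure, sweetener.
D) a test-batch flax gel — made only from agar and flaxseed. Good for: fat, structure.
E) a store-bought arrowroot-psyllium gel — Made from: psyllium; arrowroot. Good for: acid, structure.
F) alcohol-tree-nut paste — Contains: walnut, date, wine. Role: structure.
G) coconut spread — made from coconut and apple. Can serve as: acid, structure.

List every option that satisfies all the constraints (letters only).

A: not usable as a structure; has cream, so not vegan — no
B: has oats, so not kosher-for-Passover — no
C: only yam; none excluded — valid
D: only agar and flaxseed; none excluded — valid
E: no alcohol, kosher-for-Passover — valid
F: has wine, so not alcohol-free — no
G: only coconut and apple; none excluded — OK

C, D, E, G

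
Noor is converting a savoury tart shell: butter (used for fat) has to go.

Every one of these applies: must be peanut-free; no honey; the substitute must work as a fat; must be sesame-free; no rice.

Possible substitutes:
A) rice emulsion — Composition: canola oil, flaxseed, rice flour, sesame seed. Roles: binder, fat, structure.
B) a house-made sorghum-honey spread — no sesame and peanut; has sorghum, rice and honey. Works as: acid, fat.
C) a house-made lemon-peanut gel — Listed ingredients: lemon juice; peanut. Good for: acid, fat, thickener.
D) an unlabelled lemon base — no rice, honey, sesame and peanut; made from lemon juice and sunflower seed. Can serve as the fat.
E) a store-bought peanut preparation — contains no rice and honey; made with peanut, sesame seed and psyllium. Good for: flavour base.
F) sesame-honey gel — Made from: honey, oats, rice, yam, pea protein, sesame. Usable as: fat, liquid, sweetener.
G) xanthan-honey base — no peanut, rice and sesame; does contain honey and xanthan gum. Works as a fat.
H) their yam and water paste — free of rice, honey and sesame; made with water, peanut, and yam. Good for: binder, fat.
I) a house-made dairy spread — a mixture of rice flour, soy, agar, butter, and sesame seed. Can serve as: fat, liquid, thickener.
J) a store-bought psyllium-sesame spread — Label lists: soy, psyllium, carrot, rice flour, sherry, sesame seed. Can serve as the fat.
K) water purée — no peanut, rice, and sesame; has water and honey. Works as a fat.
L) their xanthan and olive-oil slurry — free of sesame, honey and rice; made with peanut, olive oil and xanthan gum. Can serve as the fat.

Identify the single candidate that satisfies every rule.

A: has rice flour, so not rice-free; has sesame seed, so not sesame-free — no
B: has rice, so not rice-free; has honey, so not honey-free — out
C: has peanut, so not peanut-free — reject
D: works as a fat, no peanut, no sesame — valid
E: not usable as a fat; has peanut, so not peanut-free (and 1 more) — out
F: has rice, so not rice-free; has honey, so not honey-free (and 1 more) — no
G: has honey, so not honey-free — out
H: has peanut, so not peanut-free — no
I: has rice flour, so not rice-free; has sesame seed, so not sesame-free — no
J: has rice flour, so not rice-free; has sesame seed, so not sesame-free — reject
K: has honey, so not honey-free — out
L: has peanut, so not peanut-free — no

D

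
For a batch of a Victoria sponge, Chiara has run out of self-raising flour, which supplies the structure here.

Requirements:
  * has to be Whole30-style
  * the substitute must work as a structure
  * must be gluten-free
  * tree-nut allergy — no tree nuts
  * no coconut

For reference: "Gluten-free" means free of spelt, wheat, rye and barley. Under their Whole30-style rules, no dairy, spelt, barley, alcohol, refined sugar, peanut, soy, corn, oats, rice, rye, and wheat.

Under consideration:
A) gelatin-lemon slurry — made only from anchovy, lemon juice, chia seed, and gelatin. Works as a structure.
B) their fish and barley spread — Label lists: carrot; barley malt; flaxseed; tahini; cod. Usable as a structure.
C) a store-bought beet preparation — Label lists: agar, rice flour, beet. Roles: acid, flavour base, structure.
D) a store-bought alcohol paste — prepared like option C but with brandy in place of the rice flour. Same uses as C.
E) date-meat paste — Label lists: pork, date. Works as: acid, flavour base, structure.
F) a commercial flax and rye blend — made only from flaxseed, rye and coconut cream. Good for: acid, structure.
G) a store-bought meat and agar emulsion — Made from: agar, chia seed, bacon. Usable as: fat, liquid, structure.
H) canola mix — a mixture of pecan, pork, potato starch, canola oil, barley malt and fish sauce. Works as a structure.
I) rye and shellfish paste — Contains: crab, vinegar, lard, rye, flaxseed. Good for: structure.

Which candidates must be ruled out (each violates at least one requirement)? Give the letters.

A: every rule checks out — valid
B: has barley malt, so not gluten-free; has barley malt, so not Whole30-style — reject
C: has rice flour, so not Whole30-style — no
D: has brandy, so not Whole30-style — out
E: all constraints satisfied — keep
F: has rye, so not gluten-free; has rye, so not Whole30-style (and 1 more) — no
G: Whole30-style, gluten-free — OK
H: has barley malt, so not gluten-free; has barley malt, so not Whole30-style (and 1 more) — reject
I: has rye, so not gluten-free; has rye, so not Whole30-style — reject

B, C, D, F, H, I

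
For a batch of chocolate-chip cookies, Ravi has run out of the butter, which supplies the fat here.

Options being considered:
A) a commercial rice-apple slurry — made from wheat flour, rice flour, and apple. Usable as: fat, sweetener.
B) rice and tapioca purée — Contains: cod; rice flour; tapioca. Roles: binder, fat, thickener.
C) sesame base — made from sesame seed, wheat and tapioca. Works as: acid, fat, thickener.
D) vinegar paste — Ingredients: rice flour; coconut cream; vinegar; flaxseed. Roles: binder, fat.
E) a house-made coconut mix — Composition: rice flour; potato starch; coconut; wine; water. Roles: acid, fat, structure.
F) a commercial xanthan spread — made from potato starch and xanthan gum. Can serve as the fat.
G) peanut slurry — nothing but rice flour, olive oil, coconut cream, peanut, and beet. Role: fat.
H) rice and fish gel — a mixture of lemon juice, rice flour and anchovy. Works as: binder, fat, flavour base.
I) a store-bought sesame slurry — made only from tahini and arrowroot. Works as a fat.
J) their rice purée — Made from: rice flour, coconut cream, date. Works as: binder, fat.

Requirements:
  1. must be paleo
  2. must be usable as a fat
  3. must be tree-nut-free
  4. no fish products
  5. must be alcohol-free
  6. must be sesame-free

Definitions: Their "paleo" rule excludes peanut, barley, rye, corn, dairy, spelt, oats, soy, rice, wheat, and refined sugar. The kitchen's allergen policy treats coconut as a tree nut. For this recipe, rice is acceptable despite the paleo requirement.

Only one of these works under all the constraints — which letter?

A: has wheat flour, so not paleo — reject
B: has cod, so not fish-free — reject
C: has wheat, so not paleo; has sesame seed, so not sesame-free — reject
D: has coconut cream, so not tree-nut-free — reject
E: has coconut, so not tree-nut-free; has wine, so not alcohol-free — reject
F: all constraints satisfied — OK
G: has peanut, so not paleo; has coconut cream, so not tree-nut-free — reject
H: has anchovy, so not fish-free — no
I: has tahini, so not sesame-free — no
J: has coconut cream, so not tree-nut-free — reject

F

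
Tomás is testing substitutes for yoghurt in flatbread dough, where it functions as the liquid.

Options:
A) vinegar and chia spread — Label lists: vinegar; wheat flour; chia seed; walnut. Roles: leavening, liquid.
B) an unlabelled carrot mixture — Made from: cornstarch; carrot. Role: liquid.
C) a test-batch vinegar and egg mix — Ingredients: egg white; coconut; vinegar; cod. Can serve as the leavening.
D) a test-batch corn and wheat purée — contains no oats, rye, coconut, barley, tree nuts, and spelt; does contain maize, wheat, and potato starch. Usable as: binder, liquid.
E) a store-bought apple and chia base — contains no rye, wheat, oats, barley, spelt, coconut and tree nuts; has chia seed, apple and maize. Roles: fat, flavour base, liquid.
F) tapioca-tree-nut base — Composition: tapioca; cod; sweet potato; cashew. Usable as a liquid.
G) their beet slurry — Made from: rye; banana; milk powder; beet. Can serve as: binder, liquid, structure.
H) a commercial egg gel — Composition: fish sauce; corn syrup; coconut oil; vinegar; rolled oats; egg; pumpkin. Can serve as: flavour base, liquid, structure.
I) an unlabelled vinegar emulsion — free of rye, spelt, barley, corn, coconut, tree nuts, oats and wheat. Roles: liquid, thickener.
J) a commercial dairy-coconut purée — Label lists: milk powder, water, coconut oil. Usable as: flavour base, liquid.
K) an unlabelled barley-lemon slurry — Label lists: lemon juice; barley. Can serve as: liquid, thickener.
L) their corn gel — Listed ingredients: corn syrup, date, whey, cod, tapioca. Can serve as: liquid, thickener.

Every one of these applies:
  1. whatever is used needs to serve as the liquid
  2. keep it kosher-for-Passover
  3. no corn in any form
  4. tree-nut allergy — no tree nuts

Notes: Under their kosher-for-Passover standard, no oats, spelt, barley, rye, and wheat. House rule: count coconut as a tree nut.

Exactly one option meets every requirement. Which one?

I

A: has wheat flour, so not kosher-for-Passover; has walnut, so not tree-nut-free — out
B: has cornstarch, so not corn-free — out
C: not usable as a liquid; has coconut, so not tree-nut-free — out
D: has wheat, so not kosher-for-Passover; has maize, so not corn-free — out
E: has maize, so not corn-free — no
F: has cashew, so not tree-nut-free — no
G: has rye, so not kosher-for-Passover — out
H: has rolled oats, so not kosher-for-Passover; has corn syrup, so not corn-free (and 1 more) — reject
I: works as a liquid, kosher-for-Passover, no corn — OK
J: has coconut oil, so not tree-nut-free — reject
K: has barley, so not kosher-for-Passover — reject
L: has corn syrup, so not corn-free — reject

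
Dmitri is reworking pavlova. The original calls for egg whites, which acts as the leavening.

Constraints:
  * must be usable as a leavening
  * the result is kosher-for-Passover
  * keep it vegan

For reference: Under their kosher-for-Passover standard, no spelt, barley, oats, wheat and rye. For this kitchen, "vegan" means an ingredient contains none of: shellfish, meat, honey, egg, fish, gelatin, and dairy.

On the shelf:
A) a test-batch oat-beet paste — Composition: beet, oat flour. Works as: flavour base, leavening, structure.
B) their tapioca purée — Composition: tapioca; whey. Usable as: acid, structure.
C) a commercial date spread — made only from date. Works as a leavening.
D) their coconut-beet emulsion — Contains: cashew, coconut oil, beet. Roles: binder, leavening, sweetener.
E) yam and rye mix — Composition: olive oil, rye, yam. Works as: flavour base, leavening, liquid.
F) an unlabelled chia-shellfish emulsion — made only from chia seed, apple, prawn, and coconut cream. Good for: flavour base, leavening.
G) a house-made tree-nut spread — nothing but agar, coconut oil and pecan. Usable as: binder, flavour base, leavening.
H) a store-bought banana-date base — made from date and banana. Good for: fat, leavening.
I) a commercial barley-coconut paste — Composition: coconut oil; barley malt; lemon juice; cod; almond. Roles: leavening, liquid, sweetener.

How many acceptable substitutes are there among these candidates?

A: has oat flour, so not kosher-for-Passover — reject
B: not usable as a leavening; has whey, so not vegan — no
C: all constraints satisfied — keep
D: works as a leavening, vegan, kosher-for-Passover — keep
E: has rye, so not kosher-for-Passover — out
F: has prawn, so not vegan — reject
G: every rule checks out — valid
H: kosher-for-Passover, vegan — OK
I: has barley malt, so not kosher-for-Passover; has cod, so not vegan — no

4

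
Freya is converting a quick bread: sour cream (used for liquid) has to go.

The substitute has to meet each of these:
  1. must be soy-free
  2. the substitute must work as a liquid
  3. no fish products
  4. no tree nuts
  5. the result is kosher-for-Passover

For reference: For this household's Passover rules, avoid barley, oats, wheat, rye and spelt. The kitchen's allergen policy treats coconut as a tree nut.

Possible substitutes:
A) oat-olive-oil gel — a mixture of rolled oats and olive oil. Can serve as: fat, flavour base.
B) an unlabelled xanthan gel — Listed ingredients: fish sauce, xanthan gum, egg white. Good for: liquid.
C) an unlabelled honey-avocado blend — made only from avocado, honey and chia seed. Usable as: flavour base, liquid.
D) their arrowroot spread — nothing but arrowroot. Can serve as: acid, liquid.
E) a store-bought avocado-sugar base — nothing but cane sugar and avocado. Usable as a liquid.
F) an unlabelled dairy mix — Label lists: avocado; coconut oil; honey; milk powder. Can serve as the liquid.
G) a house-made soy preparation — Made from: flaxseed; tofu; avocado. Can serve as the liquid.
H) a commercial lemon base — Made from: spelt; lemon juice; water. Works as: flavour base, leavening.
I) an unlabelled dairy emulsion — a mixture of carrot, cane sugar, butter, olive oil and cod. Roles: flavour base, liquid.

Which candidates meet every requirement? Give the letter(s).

A: not usable as a liquid; has rolled oats, so not kosher-for-Passover — reject
B: has fish sauce, so not fish-free — no
C: no soy, kosher-for-Passover — valid
D: only arrowroot; none excluded — keep
E: nothing on the exclusion list — OK
F: has coconut oil, so not tree-nut-free — out
G: has tofu, so not soy-free — reject
H: not usable as a liquid; has spelt, so not kosher-for-Passover — out
I: has cod, so not fish-free — no

C, D, E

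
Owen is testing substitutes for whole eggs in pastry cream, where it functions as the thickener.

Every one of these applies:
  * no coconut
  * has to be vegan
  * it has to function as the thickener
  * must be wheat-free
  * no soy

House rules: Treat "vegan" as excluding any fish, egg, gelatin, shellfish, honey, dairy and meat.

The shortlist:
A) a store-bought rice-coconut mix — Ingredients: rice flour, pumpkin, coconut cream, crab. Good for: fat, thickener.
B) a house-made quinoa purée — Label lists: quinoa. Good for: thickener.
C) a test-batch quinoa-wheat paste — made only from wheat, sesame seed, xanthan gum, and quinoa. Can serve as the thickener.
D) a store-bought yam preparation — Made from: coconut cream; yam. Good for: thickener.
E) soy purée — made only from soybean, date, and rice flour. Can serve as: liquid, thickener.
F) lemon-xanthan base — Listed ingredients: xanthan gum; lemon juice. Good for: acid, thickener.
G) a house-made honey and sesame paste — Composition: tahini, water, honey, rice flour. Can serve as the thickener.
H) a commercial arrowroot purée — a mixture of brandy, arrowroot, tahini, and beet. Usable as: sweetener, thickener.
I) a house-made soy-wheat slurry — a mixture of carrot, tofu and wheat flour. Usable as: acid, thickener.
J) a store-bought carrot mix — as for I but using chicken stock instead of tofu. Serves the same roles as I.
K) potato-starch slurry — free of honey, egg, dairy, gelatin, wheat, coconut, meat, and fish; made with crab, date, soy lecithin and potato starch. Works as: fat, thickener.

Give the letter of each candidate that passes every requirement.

A: has crab, so not vegan; has coconut cream, so not coconut-free — reject
B: only quinoa; none excluded — valid
C: has wheat, so not wheat-free — no
D: has coconut cream, so not coconut-free — reject
E: has soybean, so not soy-free — out
F: only xanthan gum and lemon juice; none excluded — OK
G: has honey, so not vegan — out
H: all constraints satisfied — keep
I: has wheat flour, so not wheat-free; has tofu, so not soy-free — out
J: has chicken stock, so not vegan; has wheat flour, so not wheat-free — out
K: has crab, so not vegan; has soy lecithin, so not soy-free — reject

B, F, H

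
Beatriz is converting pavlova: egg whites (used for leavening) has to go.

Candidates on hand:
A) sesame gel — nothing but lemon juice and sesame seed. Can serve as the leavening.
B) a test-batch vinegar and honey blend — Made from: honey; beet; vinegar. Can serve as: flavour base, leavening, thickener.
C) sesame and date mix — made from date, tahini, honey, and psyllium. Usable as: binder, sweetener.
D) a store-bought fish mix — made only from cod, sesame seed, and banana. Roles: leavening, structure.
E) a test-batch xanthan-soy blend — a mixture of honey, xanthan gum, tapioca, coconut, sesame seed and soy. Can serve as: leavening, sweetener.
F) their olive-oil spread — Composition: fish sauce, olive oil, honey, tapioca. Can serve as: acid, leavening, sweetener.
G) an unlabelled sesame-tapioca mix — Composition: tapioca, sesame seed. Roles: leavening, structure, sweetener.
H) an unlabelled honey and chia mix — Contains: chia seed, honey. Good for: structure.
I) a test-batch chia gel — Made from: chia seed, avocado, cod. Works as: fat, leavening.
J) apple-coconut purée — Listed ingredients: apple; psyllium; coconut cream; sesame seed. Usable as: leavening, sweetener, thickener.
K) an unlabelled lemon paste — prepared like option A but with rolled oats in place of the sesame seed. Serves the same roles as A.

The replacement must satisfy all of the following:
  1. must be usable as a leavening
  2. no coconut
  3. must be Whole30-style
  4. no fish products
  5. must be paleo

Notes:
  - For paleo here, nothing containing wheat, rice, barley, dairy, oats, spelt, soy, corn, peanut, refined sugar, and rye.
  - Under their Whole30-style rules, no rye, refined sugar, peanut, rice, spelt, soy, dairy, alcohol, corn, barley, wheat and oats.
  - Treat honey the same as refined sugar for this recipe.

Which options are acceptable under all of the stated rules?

A: only sesame seed and lemon juice; none excluded — keep
B: has honey, so not paleo; has honey, so not Whole30-style — reject
C: not usable as a leavening; has honey, so not paleo (and 1 more) — reject
D: has cod, so not fish-free — no
E: has honey, so not paleo; has honey, so not Whole30-style (and 1 more) — reject
F: has honey, so not paleo; has honey, so not Whole30-style (and 1 more) — no
G: only sesame seed and tapioca; none excluded — OK
H: not usable as a leavening; has honey, so not paleo (and 1 more) — no
I: has cod, so not fish-free — reject
J: has coconut cream, so not coconut-free — reject
K: has rolled oats, so not paleo; has rolled oats, so not Whole30-style — out

A, G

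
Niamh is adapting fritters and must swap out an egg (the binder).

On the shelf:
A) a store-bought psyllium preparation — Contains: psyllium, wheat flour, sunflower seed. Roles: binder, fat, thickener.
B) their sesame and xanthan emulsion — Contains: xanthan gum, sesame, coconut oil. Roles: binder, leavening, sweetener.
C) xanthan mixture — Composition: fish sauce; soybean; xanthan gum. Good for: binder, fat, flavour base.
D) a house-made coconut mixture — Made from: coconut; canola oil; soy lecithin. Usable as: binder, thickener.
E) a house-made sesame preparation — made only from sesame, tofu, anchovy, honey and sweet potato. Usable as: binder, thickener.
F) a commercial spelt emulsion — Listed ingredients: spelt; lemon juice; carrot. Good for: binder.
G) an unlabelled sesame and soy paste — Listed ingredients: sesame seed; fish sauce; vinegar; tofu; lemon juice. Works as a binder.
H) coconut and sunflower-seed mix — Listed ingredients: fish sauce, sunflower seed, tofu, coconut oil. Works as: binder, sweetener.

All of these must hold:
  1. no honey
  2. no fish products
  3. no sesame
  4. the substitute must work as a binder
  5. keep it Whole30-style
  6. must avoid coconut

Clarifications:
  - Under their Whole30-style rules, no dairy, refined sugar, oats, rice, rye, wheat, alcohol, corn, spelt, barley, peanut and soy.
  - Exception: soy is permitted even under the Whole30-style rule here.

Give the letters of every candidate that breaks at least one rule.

A, B, C, D, E, F, G, H

A: has wheat flour, so not Whole30-style — reject
B: has sesame, so not sesame-free; has coconut oil, so not coconut-free — no
C: has fish sauce, so not fish-free — reject
D: has coconut, so not coconut-free — no
E: has sesame, so not sesame-free; has anchovy, so not fish-free (and 1 more) — out
F: has spelt, so not Whole30-style — out
G: has sesame seed, so not sesame-free; has fish sauce, so not fish-free — out
H: has fish sauce, so not fish-free; has coconut oil, so not coconut-free — reject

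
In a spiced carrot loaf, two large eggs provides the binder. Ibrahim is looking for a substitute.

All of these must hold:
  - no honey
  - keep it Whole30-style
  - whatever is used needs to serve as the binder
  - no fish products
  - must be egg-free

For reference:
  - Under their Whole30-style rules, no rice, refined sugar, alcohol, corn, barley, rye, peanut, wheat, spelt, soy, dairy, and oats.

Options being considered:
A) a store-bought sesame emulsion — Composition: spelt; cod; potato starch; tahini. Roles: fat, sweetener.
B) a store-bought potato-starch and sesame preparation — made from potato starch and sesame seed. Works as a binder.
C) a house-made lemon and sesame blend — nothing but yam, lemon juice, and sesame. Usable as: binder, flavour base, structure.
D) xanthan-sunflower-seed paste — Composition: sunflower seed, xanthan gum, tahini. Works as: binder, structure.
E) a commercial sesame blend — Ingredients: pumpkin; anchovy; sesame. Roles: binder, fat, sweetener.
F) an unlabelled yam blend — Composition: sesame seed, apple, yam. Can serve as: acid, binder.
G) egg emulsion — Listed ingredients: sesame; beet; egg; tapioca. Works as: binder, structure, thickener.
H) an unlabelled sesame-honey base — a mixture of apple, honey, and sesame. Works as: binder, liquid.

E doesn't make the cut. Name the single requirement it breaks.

fish-free

usable as a binder: satisfied
Whole30-style: satisfied
fish-free: has anchovy — fails
egg-free: satisfied
honey-free: satisfied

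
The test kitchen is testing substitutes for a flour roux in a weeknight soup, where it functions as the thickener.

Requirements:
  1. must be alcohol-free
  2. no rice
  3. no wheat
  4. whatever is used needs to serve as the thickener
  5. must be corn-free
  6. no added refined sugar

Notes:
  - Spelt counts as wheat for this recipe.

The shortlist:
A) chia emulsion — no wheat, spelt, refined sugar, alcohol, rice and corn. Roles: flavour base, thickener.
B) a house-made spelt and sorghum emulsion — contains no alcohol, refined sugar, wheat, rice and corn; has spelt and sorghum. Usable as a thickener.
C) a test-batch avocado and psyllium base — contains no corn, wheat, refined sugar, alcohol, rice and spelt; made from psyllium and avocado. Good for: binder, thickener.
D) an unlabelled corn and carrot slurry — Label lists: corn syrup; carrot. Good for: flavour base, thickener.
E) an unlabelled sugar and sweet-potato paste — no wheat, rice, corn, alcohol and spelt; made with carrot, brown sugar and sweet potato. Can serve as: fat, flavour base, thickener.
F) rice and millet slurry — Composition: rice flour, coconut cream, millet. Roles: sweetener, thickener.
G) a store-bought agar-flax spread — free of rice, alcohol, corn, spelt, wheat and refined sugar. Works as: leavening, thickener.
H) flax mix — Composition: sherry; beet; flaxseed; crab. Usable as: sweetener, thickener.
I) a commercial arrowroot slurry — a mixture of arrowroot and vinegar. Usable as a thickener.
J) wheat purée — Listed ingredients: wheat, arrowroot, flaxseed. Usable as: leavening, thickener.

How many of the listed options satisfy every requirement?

A: no alcohol, no refined sugar — valid
B: has spelt, so not wheat-free — no
C: all constraints satisfied — keep
D: has corn syrup, so not corn-free — out
E: has brown sugar, so not no-added-sugar — no
F: has rice flour, so not rice-free — no
G: every rule checks out — valid
H: has sherry, so not alcohol-free — no
I: only arrowroot and vinegar; none excluded — keep
J: has wheat, so not wheat-free — out

4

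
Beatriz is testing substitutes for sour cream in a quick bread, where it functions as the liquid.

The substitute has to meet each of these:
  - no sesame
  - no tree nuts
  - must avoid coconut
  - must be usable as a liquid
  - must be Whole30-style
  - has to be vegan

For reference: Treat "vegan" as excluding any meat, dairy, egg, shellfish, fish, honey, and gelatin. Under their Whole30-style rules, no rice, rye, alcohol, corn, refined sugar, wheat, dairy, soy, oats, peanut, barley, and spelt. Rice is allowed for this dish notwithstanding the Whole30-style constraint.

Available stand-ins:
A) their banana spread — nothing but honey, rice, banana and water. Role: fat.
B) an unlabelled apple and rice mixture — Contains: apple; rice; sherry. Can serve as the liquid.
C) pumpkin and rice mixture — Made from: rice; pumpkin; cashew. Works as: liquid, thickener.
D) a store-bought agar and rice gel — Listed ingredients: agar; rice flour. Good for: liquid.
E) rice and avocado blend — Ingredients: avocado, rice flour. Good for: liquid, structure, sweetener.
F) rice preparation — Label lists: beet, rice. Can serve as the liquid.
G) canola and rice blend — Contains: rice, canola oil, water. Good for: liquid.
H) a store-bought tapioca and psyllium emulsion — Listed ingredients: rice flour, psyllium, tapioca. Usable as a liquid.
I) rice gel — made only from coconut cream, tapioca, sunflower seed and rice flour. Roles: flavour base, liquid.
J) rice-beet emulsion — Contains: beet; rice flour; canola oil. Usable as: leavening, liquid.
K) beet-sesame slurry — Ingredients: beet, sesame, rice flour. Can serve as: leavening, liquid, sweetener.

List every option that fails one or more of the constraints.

A, B, C, I, K

A: not usable as a liquid; has honey, so not vegan — no
B: has sherry, so not Whole30-style — out
C: has cashew, so not tree-nut-free — no
D: rice is permitted under the Whole30-style carve-out; nothing else excluded — valid
E: rice is permitted under the Whole30-style carve-out; nothing else excluded — OK
F: rice is permitted under the Whole30-style carve-out; nothing else excluded — valid
G: rice is permitted under the Whole30-style carve-out; nothing else excluded — keep
H: rice is permitted under the Whole30-style carve-out; nothing else excluded — valid
I: has coconut cream, so not coconut-free — out
J: rice is permitted under the Whole30-style carve-out; nothing else excluded — OK
K: has sesame, so not sesame-free — reject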